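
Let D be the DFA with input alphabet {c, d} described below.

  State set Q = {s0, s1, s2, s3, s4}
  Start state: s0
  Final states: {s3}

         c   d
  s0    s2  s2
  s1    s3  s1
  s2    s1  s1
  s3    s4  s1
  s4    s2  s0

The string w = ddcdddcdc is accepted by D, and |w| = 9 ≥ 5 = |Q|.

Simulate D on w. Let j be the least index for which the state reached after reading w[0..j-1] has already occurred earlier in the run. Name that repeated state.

State sequence: s0 -d-> s2 -d-> s1 -c-> s3 -d-> s1 -d-> s1 -d-> s1 -c-> s3 -d-> s1 -c-> s3
First repeat at step 4: s1 was already visited.

The earliest repeat is at step j = 4: D is in s1, which it already visited at step i = 2.
The DFA has 5 states, so the proof of the pumping lemma guarantees a repeated state among the first 5+1 visited; the segment between the two visits is the pumpable y.

s1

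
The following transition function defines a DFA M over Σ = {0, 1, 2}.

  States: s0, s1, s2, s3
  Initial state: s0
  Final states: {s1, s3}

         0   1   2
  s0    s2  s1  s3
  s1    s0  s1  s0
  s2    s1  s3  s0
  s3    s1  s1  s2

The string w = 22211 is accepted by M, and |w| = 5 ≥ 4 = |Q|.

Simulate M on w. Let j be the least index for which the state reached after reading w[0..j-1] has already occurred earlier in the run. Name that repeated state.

State sequence: s0 -2-> s3 -2-> s2 -2-> s0 -1-> s1 -1-> s1
First repeat at step 3: s0 was already visited.

The earliest repeat is at step j = 3: M is in s0, which it already visited at step i = 0.
The DFA has 4 states, so the proof of the pumping lemma guarantees a repeated state among the first 4+1 visited; the segment between the two visits is the pumpable y.

s0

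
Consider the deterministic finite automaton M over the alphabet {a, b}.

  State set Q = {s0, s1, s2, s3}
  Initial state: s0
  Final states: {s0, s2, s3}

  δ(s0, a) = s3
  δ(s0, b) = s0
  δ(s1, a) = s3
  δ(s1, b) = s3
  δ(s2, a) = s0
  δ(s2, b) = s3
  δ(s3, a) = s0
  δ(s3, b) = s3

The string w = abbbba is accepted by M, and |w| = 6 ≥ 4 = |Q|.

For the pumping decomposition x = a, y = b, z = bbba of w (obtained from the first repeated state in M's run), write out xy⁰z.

xy⁰z = xz = a·bbba = abbba.
Reading y = b takes M from s3 back to s3, so after x the machine is still in s3, and z then leads to the accepting state s0. Hence abbba ∈ L(M).

abbba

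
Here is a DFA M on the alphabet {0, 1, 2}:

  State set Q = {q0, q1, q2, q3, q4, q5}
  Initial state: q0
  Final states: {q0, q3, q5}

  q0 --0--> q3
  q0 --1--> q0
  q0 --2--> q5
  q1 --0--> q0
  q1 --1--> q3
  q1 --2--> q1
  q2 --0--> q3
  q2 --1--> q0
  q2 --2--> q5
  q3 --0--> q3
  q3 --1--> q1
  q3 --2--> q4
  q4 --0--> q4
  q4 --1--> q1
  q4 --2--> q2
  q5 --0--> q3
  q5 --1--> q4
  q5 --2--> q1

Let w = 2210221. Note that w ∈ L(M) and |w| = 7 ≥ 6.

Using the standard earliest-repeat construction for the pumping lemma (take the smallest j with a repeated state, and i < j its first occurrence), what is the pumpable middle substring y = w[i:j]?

Run of M on w = 2 2 1 0 2 2 1:
  step 0: q0  (start)
  step 1: q5  (read 2: q0→q5)
  step 2: q1  (read 2: q5→q1)
  step 3: q3  (read 1: q1→q3)
  step 4: q3  (read 0: q3→q3)   ← first repeat (q3 seen earlier)
  step 5: q4  (read 2: q3→q4)
  step 6: q2  (read 2: q4→q2)
  step 7: q0  (read 1: q2→q0)

So i = 3, j = 4, giving x = w[0:3] = 221, y = w[3:4] = 0, z = w[4:7] = 221.
Check: |xy| = 4 ≤ 6 and |y| = 1 ≥ 1. Reading y takes M from q3 back to q3, so every xyⁱz is accepted.

0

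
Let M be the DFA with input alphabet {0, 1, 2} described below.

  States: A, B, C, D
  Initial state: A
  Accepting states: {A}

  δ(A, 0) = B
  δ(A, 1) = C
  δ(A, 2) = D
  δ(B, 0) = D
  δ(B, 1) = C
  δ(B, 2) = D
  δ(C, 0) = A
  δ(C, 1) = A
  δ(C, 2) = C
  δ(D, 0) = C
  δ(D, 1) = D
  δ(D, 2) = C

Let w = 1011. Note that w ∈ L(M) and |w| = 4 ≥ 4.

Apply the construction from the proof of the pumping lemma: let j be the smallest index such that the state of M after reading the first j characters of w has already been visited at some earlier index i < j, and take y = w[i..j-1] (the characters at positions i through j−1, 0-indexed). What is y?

State sequence: A -1-> C -0-> A -1-> C -1-> A
First repeat at step 2: A was already visited.

So i = 0, j = 2, giving x = w[0:0] = ε, y = w[0:2] = 10, z = w[2:4] = 11.
Check: |xy| = 2 ≤ 4 and |y| = 2 ≥ 1. Reading y takes M from A back to A, so every xyⁱz is accepted.
Pumping length from the standard proof: p = 4 (the number of states). The repeated state found above gives |xy| = j ≤ 4 and |y| = j − i ≥ 1.

10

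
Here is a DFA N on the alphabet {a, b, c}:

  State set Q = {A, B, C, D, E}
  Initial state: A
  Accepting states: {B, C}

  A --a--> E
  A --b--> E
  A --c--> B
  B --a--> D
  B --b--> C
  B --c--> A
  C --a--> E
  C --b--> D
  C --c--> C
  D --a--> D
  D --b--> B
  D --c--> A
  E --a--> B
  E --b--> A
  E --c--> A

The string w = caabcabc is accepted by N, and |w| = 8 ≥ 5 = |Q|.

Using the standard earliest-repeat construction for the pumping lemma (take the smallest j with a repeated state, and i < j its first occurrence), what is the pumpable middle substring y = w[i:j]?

State sequence: A -c-> B -a-> D -a-> D -b-> B -c-> A -a-> E -b-> A -c-> B
First repeat at step 3: D was already visited.

So i = 2, j = 3, giving x = w[0:2] = ca, y = w[2:3] = a, z = w[3:8] = bcabc.
Check: |xy| = 3 ≤ 5 and |y| = 1 ≥ 1. Reading y takes N from D back to D, so every xyⁱz is accepted.

a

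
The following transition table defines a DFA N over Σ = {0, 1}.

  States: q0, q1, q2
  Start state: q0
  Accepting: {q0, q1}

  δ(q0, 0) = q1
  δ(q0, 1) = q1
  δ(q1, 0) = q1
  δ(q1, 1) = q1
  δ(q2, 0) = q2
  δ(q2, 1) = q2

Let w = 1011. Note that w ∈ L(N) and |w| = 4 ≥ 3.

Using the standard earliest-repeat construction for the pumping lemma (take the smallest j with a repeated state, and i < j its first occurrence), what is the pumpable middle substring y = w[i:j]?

0

Run of N on w = 1 0 1 1:
  step 0: q0  (start)
  step 1: q1  (read 1: q0→q1)
  step 2: q1  (read 0: q1→q1)   ← first repeat (q1 seen earlier)
  step 3: q1  (read 1: q1→q1)
  step 4: q1  (read 1: q1→q1)

So i = 1, j = 2, giving x = w[0:1] = 1, y = w[1:2] = 0, z = w[2:4] = 11.
Check: |xy| = 2 ≤ 3 and |y| = 1 ≥ 1. Reading y takes N from q1 back to q1, so every xyⁱz is accepted.
Pumping length from the standard proof: p = 3 (the number of states). The repeated state found above gives |xy| = j ≤ 3 and |y| = j − i ≥ 1.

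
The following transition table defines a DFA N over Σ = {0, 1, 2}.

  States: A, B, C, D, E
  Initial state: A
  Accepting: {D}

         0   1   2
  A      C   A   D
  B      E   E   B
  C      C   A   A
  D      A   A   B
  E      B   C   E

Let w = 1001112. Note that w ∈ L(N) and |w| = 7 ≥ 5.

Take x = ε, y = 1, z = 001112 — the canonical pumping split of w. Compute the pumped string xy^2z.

xy^2z = ε·1·1·001112 = 11001112.
Reading y = 1 takes N from A back to A, so after x·y·y the machine is still in A, and z then leads to the accepting state D. Hence 11001112 ∈ L(N).

11001112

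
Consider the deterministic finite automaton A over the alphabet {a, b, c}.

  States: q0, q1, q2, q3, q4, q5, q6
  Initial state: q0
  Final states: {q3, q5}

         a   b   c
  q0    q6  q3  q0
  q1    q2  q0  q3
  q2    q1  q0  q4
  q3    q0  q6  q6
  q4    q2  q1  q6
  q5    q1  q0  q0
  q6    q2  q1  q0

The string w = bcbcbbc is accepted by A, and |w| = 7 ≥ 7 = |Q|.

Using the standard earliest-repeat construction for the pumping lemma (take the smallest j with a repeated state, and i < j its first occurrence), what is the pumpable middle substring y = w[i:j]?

cbc

State sequence: q0 -b-> q3 -c-> q6 -b-> q1 -c-> q3 -b-> q6 -b-> q1 -c-> q3
First repeat at step 4: q3 was already visited.

So i = 1, j = 4, giving x = w[0:1] = b, y = w[1:4] = cbc, z = w[4:7] = bbc.
Check: |xy| = 4 ≤ 7 and |y| = 3 ≥ 1. Reading y takes A from q3 back to q3, so every xyⁱz is accepted.
Pumping length from the standard proof: p = 7 (the number of states). The repeated state found above gives |xy| = j ≤ 7 and |y| = j − i ≥ 1.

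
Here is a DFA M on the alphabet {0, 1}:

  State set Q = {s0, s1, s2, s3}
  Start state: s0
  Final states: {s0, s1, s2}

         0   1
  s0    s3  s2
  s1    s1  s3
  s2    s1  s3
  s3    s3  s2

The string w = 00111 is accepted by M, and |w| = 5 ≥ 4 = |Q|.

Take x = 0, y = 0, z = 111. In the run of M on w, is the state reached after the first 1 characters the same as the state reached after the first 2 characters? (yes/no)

State sequence: s0 -0-> s3 -0-> s3

After x (step 1): s3. After xy (step 2): s3.
They match, so y = 0 drives M around a cycle from s3 back to itself; pumping y any number of times keeps M in s3 before reading z, and xyⁱz ∈ L(M) for every i ≥ 0.

yes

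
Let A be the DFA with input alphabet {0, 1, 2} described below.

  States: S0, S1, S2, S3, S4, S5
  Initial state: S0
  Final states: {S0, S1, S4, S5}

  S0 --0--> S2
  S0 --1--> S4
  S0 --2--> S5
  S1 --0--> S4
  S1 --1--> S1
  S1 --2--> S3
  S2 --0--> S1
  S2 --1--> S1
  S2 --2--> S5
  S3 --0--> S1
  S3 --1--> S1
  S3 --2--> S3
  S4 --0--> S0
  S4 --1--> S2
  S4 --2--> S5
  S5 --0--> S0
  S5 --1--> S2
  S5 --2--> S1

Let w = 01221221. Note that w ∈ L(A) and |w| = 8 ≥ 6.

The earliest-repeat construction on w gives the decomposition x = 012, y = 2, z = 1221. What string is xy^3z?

xy^3z = 012·2·2·2·1221 = 0122221221.
Reading y = 2 takes A from S3 back to S3, so after x·y·y·y the machine is still in S3, and z then leads to the accepting state S1. Hence 0122221221 ∈ L(A).

0122221221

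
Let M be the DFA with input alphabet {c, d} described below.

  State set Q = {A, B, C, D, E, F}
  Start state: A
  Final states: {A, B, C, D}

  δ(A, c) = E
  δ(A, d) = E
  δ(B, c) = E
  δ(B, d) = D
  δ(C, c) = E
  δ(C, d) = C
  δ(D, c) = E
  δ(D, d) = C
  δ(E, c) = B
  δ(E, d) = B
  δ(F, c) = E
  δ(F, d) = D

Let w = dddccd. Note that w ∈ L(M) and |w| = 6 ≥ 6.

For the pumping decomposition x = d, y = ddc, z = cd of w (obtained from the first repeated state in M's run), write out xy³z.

dddcddcddccd

xy^3z = d·ddc·ddc·ddc·cd = dddcddcddccd.
Reading y = ddc takes M from E back to E, so after x·y·y·y the machine is still in E, and z then leads to the accepting state D. Hence dddcddcddccd ∈ L(M).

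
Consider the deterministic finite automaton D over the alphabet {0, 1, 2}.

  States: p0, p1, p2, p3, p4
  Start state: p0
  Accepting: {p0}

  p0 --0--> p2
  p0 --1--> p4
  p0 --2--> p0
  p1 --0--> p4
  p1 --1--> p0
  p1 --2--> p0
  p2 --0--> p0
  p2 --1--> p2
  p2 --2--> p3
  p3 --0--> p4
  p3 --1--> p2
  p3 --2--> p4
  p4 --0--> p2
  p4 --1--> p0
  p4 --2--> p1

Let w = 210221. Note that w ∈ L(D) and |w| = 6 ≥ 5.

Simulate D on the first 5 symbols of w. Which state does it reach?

p4

State sequence: p0 -2-> p0 -1-> p4 -0-> p2 -2-> p3 -2-> p4

After reading 5 characters, D is in state p4.
(This kind of state-tracing is the core of the pumping-lemma construction: with 5 states, pigeonhole forces a repeat within the first 5 steps.)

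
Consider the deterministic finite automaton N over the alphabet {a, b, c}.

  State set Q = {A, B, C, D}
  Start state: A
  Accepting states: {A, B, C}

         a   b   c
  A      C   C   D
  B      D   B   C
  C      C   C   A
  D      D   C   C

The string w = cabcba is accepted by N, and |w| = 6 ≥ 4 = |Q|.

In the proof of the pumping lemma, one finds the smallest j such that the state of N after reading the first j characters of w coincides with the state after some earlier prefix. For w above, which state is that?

State sequence: A -c-> D -a-> D -b-> C -c-> A -b-> C -a-> C
First repeat at step 2: D was already visited.

The earliest repeat is at step j = 2: N is in D, which it already visited at step i = 1.
The DFA has 4 states, so the proof of the pumping lemma guarantees a repeated state among the first 4+1 visited; the segment between the two visits is the pumpable y.

D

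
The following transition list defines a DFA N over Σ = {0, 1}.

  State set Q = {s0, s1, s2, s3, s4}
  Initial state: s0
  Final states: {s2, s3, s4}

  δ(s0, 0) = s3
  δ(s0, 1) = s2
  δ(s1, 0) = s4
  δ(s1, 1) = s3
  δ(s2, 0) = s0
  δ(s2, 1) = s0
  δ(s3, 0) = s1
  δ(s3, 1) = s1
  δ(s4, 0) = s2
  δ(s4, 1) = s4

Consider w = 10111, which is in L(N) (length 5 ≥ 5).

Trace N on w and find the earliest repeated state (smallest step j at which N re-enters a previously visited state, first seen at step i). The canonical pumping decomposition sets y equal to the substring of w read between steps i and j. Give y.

State sequence: s0 -1-> s2 -0-> s0 -1-> s2 -1-> s0 -1-> s2
First repeat at step 2: s0 was already visited.

So i = 0, j = 2, giving x = w[0:0] = ε, y = w[0:2] = 10, z = w[2:5] = 111.
Check: |xy| = 2 ≤ 5 and |y| = 2 ≥ 1. Reading y takes N from s0 back to s0, so every xyⁱz is accepted.
With |Q| = 5, pigeonhole forces a state repeat no later than step 5; the substring read between the first and second visits to that state can be pumped.

10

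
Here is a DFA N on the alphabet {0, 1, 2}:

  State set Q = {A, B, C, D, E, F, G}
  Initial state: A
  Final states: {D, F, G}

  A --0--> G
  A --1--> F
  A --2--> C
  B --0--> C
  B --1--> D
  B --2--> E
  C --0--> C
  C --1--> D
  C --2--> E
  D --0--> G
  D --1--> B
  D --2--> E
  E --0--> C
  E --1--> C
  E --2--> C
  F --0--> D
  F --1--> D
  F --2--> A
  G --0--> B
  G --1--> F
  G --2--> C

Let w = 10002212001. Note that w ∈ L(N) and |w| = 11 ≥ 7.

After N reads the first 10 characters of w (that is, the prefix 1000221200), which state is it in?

Run of N on the first 10 characters of w = 1 0 0 0 2 2 1 2 0 0:
  step 0: A  (start)
  step 1: F  (read 1: A→F)
  step 2: D  (read 0: F→D)
  step 3: G  (read 0: D→G)
  step 4: B  (read 0: G→B)
  step 5: E  (read 2: B→E)
  step 6: C  (read 2: E→C)
  step 7: D  (read 1: C→D)
  step 8: E  (read 2: D→E)
  step 9: C  (read 0: E→C)
  step 10: C  (read 0: C→C)

After reading 10 characters, N is in state C.

C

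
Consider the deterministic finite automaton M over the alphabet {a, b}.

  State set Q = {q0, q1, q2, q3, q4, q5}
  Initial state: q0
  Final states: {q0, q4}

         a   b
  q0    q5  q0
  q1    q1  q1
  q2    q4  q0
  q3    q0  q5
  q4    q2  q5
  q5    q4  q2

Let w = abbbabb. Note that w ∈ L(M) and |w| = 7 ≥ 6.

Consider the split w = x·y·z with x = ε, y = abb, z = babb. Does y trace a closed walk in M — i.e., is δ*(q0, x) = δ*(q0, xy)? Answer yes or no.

yes

Run of M on the first 3 characters of w = a b b:
  step 0: q0  (start)
  step 1: q5  (read a: q0→q5)
  step 2: q2  (read b: q5→q2)
  step 3: q0  (read b: q2→q0)

After x (step 0): q0. After xy (step 3): q0.
They match, so y = abb drives M around a cycle from q0 back to itself; pumping y any number of times keeps M in q0 before reading z, and xyⁱz ∈ L(M) for every i ≥ 0.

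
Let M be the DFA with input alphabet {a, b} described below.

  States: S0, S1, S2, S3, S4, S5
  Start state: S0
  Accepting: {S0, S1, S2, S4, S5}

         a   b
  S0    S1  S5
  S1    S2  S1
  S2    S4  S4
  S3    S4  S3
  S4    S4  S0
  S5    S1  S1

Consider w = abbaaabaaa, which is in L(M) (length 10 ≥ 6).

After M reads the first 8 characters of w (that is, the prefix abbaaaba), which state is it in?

S1

Run of M on the first 8 characters of w = a b b a a a b a:
  step 0: S0  (start)
  step 1: S1  (read a: S0→S1)
  step 2: S1  (read b: S1→S1)
  step 3: S1  (read b: S1→S1)
  step 4: S2  (read a: S1→S2)
  step 5: S4  (read a: S2→S4)
  step 6: S4  (read a: S4→S4)
  step 7: S0  (read b: S4→S0)
  step 8: S1  (read a: S0→S1)

After reading 8 characters, M is in state S1.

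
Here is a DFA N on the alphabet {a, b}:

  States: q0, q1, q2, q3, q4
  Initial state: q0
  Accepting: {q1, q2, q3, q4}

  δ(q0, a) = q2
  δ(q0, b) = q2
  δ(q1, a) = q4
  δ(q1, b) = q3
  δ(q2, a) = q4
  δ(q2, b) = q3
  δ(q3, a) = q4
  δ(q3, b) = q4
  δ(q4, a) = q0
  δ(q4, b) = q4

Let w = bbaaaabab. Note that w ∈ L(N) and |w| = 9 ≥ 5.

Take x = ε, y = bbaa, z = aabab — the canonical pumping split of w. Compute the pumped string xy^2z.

bbaabbaaaabab

xy^2z = ε·bbaa·bbaa·aabab = bbaabbaaaabab.
Reading y = bbaa takes N from q0 back to q0, so after x·y·y the machine is still in q0, and z then leads to the accepting state q2. Hence bbaabbaaaabab ∈ L(N).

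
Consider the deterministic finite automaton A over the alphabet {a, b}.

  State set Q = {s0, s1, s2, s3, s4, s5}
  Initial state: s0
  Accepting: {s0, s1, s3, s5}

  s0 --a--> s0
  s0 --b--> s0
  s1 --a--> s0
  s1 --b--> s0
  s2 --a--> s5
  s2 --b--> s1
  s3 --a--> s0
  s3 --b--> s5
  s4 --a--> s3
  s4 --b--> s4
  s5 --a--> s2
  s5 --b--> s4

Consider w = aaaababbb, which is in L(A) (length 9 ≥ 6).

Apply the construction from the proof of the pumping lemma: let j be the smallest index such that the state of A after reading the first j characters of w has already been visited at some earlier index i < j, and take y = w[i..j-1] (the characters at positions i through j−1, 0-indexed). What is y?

a

State sequence: s0 -a-> s0 -a-> s0 -a-> s0 -a-> s0 -b-> s0 -a-> s0 -b-> s0 -b-> s0 -b-> s0
First repeat at step 1: s0 was already visited.

So i = 0, j = 1, giving x = w[0:0] = ε, y = w[0:1] = a, z = w[1:9] = aaababbb.
Check: |xy| = 1 ≤ 6 and |y| = 1 ≥ 1. Reading y takes A from s0 back to s0, so every xyⁱz is accepted.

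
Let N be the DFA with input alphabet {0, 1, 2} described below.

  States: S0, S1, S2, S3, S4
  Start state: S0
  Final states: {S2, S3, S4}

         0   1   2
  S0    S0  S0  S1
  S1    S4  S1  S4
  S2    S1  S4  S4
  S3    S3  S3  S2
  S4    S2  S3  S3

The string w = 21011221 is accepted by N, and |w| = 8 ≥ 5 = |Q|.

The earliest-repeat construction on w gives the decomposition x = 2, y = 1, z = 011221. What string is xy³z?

2111011221

xy^3z = 2·1·1·1·011221 = 2111011221.
Reading y = 1 takes N from S1 back to S1, so after x·y·y·y the machine is still in S1, and z then leads to the accepting state S3. Hence 2111011221 ∈ L(N).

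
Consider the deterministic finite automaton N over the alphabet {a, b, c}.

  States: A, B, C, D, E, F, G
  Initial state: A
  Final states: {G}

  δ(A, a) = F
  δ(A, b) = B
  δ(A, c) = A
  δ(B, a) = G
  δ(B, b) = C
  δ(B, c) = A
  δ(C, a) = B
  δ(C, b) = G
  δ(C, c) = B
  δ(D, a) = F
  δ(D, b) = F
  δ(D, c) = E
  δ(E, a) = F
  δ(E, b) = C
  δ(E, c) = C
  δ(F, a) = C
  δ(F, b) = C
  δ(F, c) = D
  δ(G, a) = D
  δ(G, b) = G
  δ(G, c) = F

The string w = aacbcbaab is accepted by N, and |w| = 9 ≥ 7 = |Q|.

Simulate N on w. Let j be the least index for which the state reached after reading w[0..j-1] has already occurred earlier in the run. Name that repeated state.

State sequence: A -a-> F -a-> C -c-> B -b-> C -c-> B -b-> C -a-> B -a-> G -b-> G
First repeat at step 4: C was already visited.

The earliest repeat is at step j = 4: N is in C, which it already visited at step i = 2.

C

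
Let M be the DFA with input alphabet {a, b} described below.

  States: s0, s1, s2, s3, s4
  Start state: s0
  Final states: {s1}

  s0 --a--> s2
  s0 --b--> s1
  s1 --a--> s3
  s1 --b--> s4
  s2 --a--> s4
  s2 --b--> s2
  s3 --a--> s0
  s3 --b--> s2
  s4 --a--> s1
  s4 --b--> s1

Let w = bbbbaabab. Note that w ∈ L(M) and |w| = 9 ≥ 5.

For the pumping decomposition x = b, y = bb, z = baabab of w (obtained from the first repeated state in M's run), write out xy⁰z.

xy⁰z = xz = b·baabab = bbaabab.
Reading y = bb takes M from s1 back to s1, so after x the machine is still in s1, and z then leads to the accepting state s1. Hence bbaabab ∈ L(M).

bbaabab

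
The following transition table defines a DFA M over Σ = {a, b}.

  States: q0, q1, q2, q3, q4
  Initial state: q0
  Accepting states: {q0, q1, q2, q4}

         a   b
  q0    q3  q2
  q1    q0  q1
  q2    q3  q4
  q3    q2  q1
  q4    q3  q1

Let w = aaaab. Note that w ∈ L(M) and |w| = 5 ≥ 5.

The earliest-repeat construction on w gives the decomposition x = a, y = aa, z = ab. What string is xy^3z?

aaaaaaaab

xy^3z = a·aa·aa·aa·ab = aaaaaaaab.
Reading y = aa takes M from q3 back to q3, so after x·y·y·y the machine is still in q3, and z then leads to the accepting state q4. Hence aaaaaaaab ∈ L(M).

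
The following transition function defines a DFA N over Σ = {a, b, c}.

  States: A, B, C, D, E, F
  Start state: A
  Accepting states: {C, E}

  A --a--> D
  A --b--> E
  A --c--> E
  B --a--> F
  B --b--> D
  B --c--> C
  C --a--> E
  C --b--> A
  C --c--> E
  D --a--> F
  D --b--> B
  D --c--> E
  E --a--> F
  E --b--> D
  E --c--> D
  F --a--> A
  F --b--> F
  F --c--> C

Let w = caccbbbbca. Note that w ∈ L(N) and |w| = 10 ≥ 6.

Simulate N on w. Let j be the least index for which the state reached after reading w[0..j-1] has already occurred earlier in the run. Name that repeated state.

E

State sequence: A -c-> E -a-> F -c-> C -c-> E -b-> D -b-> B -b-> D -b-> B -c-> C -a-> E
First repeat at step 4: E was already visited.

The earliest repeat is at step j = 4: N is in E, which it already visited at step i = 1.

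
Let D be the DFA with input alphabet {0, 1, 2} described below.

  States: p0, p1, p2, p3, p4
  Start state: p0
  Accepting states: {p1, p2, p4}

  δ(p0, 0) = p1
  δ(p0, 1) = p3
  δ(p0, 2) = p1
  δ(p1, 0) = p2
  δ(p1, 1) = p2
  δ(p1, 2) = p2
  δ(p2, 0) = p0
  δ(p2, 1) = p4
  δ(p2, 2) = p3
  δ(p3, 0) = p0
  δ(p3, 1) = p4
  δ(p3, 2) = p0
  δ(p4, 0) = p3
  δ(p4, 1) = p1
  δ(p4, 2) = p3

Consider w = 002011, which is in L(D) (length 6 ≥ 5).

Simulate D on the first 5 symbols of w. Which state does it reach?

p3

State sequence: p0 -0-> p1 -0-> p2 -2-> p3 -0-> p0 -1-> p3

After reading 5 characters, D is in state p3.
(This kind of state-tracing is the core of the pumping-lemma construction: with 5 states, pigeonhole forces a repeat within the first 5 steps.)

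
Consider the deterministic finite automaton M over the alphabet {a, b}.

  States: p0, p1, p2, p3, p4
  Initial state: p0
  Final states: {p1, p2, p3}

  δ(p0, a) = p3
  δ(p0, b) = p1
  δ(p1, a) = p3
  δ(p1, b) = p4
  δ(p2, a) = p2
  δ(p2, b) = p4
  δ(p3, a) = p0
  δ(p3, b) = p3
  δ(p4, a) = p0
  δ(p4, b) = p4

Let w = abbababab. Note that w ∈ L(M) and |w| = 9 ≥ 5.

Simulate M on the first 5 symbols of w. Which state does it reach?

Run of M on the first 5 characters of w = a b b a b:
  step 0: p0  (start)
  step 1: p3  (read a: p0→p3)
  step 2: p3  (read b: p3→p3)
  step 3: p3  (read b: p3→p3)
  step 4: p0  (read a: p3→p0)
  step 5: p1  (read b: p0→p1)

After reading 5 characters, M is in state p1.
(This kind of state-tracing is the core of the pumping-lemma construction: with 5 states, pigeonhole forces a repeat within the first 5 steps.)

p1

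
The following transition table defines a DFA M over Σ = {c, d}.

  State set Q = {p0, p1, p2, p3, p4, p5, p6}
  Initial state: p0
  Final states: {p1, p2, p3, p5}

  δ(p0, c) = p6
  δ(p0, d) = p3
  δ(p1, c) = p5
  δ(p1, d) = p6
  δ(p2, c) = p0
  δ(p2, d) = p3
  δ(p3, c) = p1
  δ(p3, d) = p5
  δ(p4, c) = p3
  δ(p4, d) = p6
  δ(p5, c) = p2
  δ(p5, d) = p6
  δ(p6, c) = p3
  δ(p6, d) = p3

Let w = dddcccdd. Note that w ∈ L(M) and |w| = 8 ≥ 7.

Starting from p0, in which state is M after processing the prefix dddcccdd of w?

State sequence: p0 -d-> p3 -d-> p5 -d-> p6 -c-> p3 -c-> p1 -c-> p5 -d-> p6 -d-> p3

After reading 8 characters, M is in state p3.
(This kind of state-tracing is the core of the pumping-lemma construction: with 7 states, pigeonhole forces a repeat within the first 7 steps.)

p3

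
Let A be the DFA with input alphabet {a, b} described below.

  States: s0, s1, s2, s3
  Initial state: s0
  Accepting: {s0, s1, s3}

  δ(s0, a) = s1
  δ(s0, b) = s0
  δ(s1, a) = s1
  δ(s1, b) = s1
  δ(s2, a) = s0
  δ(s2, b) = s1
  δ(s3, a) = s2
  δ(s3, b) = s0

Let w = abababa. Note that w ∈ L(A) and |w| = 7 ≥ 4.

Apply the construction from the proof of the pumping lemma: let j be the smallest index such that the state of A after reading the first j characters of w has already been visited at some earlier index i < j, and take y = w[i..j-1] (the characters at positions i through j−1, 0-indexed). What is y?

b

State sequence: s0 -a-> s1 -b-> s1 -a-> s1 -b-> s1 -a-> s1 -b-> s1 -a-> s1
First repeat at step 2: s1 was already visited.

So i = 1, j = 2, giving x = w[0:1] = a, y = w[1:2] = b, z = w[2:7] = ababa.
Check: |xy| = 2 ≤ 4 and |y| = 1 ≥ 1. Reading y takes A from s1 back to s1, so every xyⁱz is accepted.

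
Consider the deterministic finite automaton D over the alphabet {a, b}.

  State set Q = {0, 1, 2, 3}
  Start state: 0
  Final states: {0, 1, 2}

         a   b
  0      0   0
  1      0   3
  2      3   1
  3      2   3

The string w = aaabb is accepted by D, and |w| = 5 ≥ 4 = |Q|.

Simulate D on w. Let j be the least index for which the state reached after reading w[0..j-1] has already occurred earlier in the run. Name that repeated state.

State sequence: 0 -a-> 0 -a-> 0 -a-> 0 -b-> 0 -b-> 0
First repeat at step 1: 0 was already visited.

The earliest repeat is at step j = 1: D is in 0, which it already visited at step i = 0.
With |Q| = 4, pigeonhole forces a state repeat no later than step 4; the substring read between the first and second visits to that state can be pumped.

0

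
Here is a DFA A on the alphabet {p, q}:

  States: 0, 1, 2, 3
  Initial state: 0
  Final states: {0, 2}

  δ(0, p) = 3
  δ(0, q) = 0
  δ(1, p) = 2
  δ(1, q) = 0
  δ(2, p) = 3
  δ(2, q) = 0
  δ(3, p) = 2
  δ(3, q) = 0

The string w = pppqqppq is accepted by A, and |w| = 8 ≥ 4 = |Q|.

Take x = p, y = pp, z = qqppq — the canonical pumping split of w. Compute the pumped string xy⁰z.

pqqppq

xy⁰z = xz = p·qqppq = pqqppq.
Reading y = pp takes A from 3 back to 3, so after x the machine is still in 3, and z then leads to the accepting state 0. Hence pqqppq ∈ L(A).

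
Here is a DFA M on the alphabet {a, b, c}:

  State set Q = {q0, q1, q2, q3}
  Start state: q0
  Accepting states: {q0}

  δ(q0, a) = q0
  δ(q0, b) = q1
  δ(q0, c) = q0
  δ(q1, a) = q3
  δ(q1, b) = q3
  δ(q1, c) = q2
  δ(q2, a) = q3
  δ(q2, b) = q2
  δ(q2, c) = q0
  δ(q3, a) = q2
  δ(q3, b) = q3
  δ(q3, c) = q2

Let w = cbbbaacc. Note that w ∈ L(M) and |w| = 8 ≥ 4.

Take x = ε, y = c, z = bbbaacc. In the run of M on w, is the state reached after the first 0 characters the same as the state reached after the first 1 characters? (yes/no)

State sequence: q0 -c-> q0

After x (step 0): q0. After xy (step 1): q0.
They match, so y = c drives M around a cycle from q0 back to itself; pumping y any number of times keeps M in q0 before reading z, and xyⁱz ∈ L(M) for every i ≥ 0.

yes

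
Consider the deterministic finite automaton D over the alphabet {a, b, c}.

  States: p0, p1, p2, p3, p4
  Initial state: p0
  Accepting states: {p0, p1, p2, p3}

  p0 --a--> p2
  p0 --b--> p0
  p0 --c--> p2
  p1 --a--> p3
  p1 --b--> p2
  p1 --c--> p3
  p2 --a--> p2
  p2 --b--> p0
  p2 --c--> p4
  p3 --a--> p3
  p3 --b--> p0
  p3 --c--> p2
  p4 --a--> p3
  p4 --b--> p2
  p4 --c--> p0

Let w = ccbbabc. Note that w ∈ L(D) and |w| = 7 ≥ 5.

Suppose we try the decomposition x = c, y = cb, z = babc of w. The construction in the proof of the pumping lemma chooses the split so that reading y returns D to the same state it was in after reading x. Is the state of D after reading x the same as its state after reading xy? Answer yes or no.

Run of D on the first 3 characters of w = c c b:
  step 0: p0  (start)
  step 1: p2  (read c: p0→p2)
  step 2: p4  (read c: p2→p4)
  step 3: p2  (read b: p4→p2)

After x (step 1): p2. After xy (step 3): p2.
They match, so y = cb drives D around a cycle from p2 back to itself; pumping y any number of times keeps D in p2 before reading z, and xyⁱz ∈ L(D) for every i ≥ 0.

yes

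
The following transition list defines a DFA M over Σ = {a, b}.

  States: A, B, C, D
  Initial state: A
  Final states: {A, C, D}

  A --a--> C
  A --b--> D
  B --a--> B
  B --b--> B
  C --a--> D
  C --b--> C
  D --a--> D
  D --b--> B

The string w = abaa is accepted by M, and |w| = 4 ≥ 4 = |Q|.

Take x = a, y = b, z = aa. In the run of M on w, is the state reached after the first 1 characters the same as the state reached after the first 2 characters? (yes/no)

yes

State sequence: A -a-> C -b-> C

After x (step 1): C. After xy (step 2): C.
They match, so y = b drives M around a cycle from C back to itself; pumping y any number of times keeps M in C before reading z, and xyⁱz ∈ L(M) for every i ≥ 0.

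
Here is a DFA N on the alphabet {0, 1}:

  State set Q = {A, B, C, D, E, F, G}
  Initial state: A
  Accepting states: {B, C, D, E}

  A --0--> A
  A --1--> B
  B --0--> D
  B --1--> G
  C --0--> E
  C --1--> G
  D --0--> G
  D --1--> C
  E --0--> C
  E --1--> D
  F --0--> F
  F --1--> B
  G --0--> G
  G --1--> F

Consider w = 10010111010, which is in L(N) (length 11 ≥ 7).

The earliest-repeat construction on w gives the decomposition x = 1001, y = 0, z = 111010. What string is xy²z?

xy^2z = 1001·0·0·111010 = 100100111010.
Reading y = 0 takes N from F back to F, so after x·y·y the machine is still in F, and z then leads to the accepting state D. Hence 100100111010 ∈ L(N).

100100111010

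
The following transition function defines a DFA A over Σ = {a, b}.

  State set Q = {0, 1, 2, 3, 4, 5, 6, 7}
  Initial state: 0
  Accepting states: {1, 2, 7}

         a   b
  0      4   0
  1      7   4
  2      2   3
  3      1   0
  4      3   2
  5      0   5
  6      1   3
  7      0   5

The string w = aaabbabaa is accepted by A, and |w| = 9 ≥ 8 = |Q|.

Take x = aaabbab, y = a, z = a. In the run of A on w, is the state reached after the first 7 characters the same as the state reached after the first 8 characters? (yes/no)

no

Run of A on the first 8 characters of w = a a a b b a b a:
  step 0: 0  (start)
  step 1: 4  (read a: 0→4)
  step 2: 3  (read a: 4→3)
  step 3: 1  (read a: 3→1)
  step 4: 4  (read b: 1→4)
  step 5: 2  (read b: 4→2)
  step 6: 2  (read a: 2→2)
  step 7: 3  (read b: 2→3)
  step 8: 1  (read a: 3→1)

After x (step 7): 3. After xy (step 8): 1.
They differ (3 ≠ 1), so y is not a cycle from the state after x; this split is not the one the pumping-lemma construction produces, and pumping y need not keep the string in L(A).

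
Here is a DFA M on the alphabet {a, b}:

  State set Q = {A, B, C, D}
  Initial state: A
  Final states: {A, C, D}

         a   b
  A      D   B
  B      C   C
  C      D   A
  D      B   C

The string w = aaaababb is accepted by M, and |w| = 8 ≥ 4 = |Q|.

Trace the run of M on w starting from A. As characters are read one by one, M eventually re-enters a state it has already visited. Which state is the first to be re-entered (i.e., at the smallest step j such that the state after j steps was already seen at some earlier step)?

D

State sequence: A -a-> D -a-> B -a-> C -a-> D -b-> C -a-> D -b-> C -b-> A
First repeat at step 4: D was already visited.

The earliest repeat is at step j = 4: M is in D, which it already visited at step i = 1.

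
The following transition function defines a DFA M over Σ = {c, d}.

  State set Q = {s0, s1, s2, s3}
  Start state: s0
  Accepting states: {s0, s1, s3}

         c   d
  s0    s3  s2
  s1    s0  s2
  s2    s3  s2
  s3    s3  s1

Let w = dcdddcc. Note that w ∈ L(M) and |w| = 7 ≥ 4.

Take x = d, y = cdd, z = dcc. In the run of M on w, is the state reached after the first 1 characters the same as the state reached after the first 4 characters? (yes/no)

yes

Run of M on the first 4 characters of w = d c d d:
  step 0: s0  (start)
  step 1: s2  (read d: s0→s2)
  step 2: s3  (read c: s2→s3)
  step 3: s1  (read d: s3→s1)
  step 4: s2  (read d: s1→s2)

After x (step 1): s2. After xy (step 4): s2.
They match, so y = cdd drives M around a cycle from s2 back to itself; pumping y any number of times keeps M in s2 before reading z, and xyⁱz ∈ L(M) for every i ≥ 0.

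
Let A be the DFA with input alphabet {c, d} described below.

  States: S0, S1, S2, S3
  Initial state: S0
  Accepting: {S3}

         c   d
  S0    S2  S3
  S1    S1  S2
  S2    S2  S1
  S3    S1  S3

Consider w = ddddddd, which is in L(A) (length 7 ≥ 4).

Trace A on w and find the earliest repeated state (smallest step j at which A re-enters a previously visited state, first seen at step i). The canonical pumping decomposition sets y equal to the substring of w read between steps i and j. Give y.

Run of A on w = d d d d d d d:
  step 0: S0  (start)
  step 1: S3  (read d: S0→S3)
  step 2: S3  (read d: S3→S3)   ← first repeat (S3 seen earlier)
  step 3: S3  (read d: S3→S3)
  step 4: S3  (read d: S3→S3)
  step 5: S3  (read d: S3→S3)
  step 6: S3  (read d: S3→S3)
  step 7: S3  (read d: S3→S3)

So i = 1, j = 2, giving x = w[0:1] = d, y = w[1:2] = d, z = w[2:7] = ddddd.
Check: |xy| = 2 ≤ 4 and |y| = 1 ≥ 1. Reading y takes A from S3 back to S3, so every xyⁱz is accepted.

d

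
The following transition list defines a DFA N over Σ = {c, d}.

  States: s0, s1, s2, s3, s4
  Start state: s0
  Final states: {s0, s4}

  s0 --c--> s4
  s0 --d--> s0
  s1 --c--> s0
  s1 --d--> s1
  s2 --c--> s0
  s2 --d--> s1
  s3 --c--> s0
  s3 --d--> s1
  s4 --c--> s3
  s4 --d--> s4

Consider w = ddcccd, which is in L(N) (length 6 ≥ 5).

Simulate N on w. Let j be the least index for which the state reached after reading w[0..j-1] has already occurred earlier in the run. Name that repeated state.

s0

State sequence: s0 -d-> s0 -d-> s0 -c-> s4 -c-> s3 -c-> s0 -d-> s0
First repeat at step 1: s0 was already visited.

The earliest repeat is at step j = 1: N is in s0, which it already visited at step i = 0.
Pumping length from the standard proof: p = 5 (the number of states). The repeated state found above gives |xy| = j ≤ 5 and |y| = j − i ≥ 1.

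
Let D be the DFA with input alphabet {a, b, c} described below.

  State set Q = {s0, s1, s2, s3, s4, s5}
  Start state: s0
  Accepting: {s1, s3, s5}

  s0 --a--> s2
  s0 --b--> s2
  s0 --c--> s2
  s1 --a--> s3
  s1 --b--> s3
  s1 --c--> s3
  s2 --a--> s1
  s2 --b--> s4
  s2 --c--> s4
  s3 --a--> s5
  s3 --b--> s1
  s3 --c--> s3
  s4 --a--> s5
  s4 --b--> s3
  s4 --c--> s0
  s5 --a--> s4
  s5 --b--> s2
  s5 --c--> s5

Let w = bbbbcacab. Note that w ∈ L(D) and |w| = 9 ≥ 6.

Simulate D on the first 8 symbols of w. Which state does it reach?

s4

Run of D on the first 8 characters of w = b b b b c a c a:
  step 0: s0  (start)
  step 1: s2  (read b: s0→s2)
  step 2: s4  (read b: s2→s4)
  step 3: s3  (read b: s4→s3)
  step 4: s1  (read b: s3→s1)
  step 5: s3  (read c: s1→s3)
  step 6: s5  (read a: s3→s5)
  step 7: s5  (read c: s5→s5)
  step 8: s4  (read a: s5→s4)

After reading 8 characters, D is in state s4.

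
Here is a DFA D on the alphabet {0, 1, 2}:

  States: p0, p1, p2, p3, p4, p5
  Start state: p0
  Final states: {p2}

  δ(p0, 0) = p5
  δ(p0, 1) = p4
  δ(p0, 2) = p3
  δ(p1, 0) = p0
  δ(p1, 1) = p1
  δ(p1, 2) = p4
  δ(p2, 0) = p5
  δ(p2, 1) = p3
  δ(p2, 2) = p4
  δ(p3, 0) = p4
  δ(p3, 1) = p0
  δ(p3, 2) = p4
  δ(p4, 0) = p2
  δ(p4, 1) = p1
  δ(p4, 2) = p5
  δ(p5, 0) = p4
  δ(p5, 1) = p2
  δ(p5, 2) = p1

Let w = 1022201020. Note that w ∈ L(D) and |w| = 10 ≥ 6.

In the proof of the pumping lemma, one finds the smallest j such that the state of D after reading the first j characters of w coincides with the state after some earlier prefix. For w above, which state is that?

State sequence: p0 -1-> p4 -0-> p2 -2-> p4 -2-> p5 -2-> p1 -0-> p0 -1-> p4 -0-> p2 -2-> p4 -0-> p2
First repeat at step 3: p4 was already visited.

The earliest repeat is at step j = 3: D is in p4, which it already visited at step i = 1.
Since D has 6 states, any run of length ≥ 6 visits 6+1 states, so by pigeonhole some state repeats within the first 6 steps — that repeat gives the pumpable loop.

p4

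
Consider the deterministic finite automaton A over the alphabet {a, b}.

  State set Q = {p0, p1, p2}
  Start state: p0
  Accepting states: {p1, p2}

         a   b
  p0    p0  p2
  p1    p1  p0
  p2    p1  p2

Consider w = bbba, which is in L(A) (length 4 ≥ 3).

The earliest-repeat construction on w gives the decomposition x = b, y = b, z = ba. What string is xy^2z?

xy^2z = b·b·b·ba = bbbba.
Reading y = b takes A from p2 back to p2, so after x·y·y the machine is still in p2, and z then leads to the accepting state p1. Hence bbbba ∈ L(A).

bbbba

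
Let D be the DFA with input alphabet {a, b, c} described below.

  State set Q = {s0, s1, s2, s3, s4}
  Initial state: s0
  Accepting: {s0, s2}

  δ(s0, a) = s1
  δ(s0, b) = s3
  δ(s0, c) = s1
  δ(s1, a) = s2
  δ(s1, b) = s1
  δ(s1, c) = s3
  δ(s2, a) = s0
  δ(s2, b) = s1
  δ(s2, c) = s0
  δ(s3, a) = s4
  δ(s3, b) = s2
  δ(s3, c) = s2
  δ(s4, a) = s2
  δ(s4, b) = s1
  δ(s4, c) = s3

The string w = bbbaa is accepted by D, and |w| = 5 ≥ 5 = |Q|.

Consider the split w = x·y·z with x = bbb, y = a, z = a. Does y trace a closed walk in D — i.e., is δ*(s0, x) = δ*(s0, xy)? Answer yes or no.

no

State sequence: s0 -b-> s3 -b-> s2 -b-> s1 -a-> s2

After x (step 3): s1. After xy (step 4): s2.
They differ (s1 ≠ s2), so y is not a cycle from the state after x; this split is not the one the pumping-lemma construction produces, and pumping y need not keep the string in L(D).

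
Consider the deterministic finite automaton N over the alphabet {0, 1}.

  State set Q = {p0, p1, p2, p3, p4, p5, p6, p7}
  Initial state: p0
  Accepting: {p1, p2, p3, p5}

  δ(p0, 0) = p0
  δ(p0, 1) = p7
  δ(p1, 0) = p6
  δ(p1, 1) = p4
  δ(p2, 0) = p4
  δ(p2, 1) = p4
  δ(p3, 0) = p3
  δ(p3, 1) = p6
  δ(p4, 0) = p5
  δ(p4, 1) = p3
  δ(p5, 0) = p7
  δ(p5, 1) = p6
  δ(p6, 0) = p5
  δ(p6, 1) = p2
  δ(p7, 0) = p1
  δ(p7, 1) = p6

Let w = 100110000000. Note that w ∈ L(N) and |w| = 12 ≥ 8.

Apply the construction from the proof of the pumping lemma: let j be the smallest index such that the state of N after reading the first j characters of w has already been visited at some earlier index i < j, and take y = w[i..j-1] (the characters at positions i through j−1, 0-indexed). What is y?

001100

State sequence: p0 -1-> p7 -0-> p1 -0-> p6 -1-> p2 -1-> p4 -0-> p5 -0-> p7 -0-> p1 -0-> p6 -0-> p5 -0-> p7 -0-> p1
First repeat at step 7: p7 was already visited.

So i = 1, j = 7, giving x = w[0:1] = 1, y = w[1:7] = 001100, z = w[7:12] = 00000.
Check: |xy| = 7 ≤ 8 and |y| = 6 ≥ 1. Reading y takes N from p7 back to p7, so every xyⁱz is accepted.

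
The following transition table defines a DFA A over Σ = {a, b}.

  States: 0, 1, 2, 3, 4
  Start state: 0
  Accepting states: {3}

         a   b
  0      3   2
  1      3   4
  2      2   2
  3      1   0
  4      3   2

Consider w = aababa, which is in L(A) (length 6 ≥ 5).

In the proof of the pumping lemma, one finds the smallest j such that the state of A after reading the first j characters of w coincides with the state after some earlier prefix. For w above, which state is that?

3

Run of A on w = a a b a b a:
  step 0: 0  (start)
  step 1: 3  (read a: 0→3)
  step 2: 1  (read a: 3→1)
  step 3: 4  (read b: 1→4)
  step 4: 3  (read a: 4→3)   ← first repeat (3 seen earlier)
  step 5: 0  (read b: 3→0)
  step 6: 3  (read a: 0→3)

The earliest repeat is at step j = 4: A is in 3, which it already visited at step i = 1.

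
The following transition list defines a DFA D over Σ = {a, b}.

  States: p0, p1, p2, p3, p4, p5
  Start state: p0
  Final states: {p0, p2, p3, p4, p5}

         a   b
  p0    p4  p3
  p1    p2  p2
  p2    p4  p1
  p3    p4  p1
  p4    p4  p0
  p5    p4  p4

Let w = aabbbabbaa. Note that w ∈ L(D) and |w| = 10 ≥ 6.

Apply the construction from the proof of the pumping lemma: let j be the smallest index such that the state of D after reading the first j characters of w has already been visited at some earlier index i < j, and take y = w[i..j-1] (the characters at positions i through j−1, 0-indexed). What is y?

a

Run of D on w = a a b b b a b b a a:
  step 0: p0  (start)
  step 1: p4  (read a: p0→p4)
  step 2: p4  (read a: p4→p4)   ← first repeat (p4 seen earlier)
  step 3: p0  (read b: p4→p0)
  step 4: p3  (read b: p0→p3)
  step 5: p1  (read b: p3→p1)
  step 6: p2  (read a: p1→p2)
  step 7: p1  (read b: p2→p1)
  step 8: p2  (read b: p1→p2)
  step 9: p4  (read a: p2→p4)
  step 10: p4  (read a: p4→p4)

So i = 1, j = 2, giving x = w[0:1] = a, y = w[1:2] = a, z = w[2:10] = bbbabbaa.
Check: |xy| = 2 ≤ 6 and |y| = 1 ≥ 1. Reading y takes D from p4 back to p4, so every xyⁱz is accepted.
Since D has 6 states, any run of length ≥ 6 visits 6+1 states, so by pigeonhole some state repeats within the first 6 steps — that repeat gives the pumpable loop.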